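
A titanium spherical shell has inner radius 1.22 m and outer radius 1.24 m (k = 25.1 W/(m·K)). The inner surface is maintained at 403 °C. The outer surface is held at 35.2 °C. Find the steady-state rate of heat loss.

Q = 8770 kW

Q = 4πk·ΔT/(1/r₁ − 1/r₂) = 4π × 25.1 × 367.8 / (1/1.22 − 1/1.24) = 8.77×10^6 W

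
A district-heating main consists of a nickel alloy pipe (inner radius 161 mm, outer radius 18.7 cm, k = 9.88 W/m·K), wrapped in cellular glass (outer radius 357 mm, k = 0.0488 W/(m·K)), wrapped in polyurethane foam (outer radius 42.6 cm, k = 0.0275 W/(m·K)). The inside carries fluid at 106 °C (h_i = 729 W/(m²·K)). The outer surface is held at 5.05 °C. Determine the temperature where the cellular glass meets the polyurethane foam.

Resistance network (inner→outer):
  R'_conv,in = 1/(2πr h) = 1/(2π·0.161·729) = 0.001356 m·K/W
  R'_nickel alloy = ln(0.187/0.161)/(2πk) = 0.1497/(2π·9.88) = 0.002412 m·K/W
  R'_cellular glass = ln(0.357/0.187)/(2πk) = 0.6466/(2π·0.0488) = 2.109 m·K/W
  R'_polyurethane foam = ln(0.426/0.357)/(2πk) = 0.1767/(2π·0.0275) = 1.023 m·K/W
ΣR = 0.001356 + 0.002412 + 2.109 + 1.023 = 3.136 m·K/W
Q' = ΔT/ΣR = (106 °C − 5.05 °C)/3.136 = 32.19 W/m
From the inner boundary to the cellular glass/polyurethane foam interface, ΣR_partial = 2.113 m·K/W.
T_interface = T_in − Q'·ΣR_partial = 106 °C − (32.19)(2.113) = 38.0 °C

T = 38.0 °C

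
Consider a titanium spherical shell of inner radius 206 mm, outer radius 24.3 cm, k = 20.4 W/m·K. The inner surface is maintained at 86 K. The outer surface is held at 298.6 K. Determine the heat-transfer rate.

Q = 4πk·ΔT/(1/r₁ − 1/r₂) = 4π × 20.4 × 212.6 / (1/0.206 − 1/0.243) = 73700 W

Q = 73.7 kW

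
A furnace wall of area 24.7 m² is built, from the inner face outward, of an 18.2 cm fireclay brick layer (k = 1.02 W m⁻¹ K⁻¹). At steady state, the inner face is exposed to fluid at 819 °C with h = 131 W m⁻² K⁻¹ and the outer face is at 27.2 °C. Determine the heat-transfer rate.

Resistance network (inner→outer):
  R_conv,in = 1/(hA) = 1/(131·24.7) = 3.091×10^-4 K/W
  R_fireclay brick = L/(kA) = 0.182/(1.02·24.7) = 0.007224 K/W
ΣR = 3.091×10^-4 + 0.007224 = 0.007533 K/W
Q = ΔT/ΣR = (819 °C − 27.2 °C)/0.007533 = 1.05×10^5 W

Q = 105 kW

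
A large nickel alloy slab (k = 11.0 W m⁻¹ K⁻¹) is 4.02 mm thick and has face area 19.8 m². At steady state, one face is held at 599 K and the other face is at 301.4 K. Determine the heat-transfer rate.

Q = kA·ΔT/L = 11.0 × 19.8 × |599 K − 301.4 K| / 0.00402 = 1.61×10^7 W

Q = 1.61×10^7 W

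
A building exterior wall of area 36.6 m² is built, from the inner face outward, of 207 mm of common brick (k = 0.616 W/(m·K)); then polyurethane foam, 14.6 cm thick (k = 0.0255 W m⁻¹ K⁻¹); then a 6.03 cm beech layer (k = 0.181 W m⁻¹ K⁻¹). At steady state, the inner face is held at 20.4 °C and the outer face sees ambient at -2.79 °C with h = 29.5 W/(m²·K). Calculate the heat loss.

Q = 132 W

Series thermal resistances, inner to outer:
  R_common brick = L/(kA) = 0.207/(0.616·36.6) = 0.009181 K/W
  R_polyurethane foam = L/(kA) = 0.146/(0.0255·36.6) = 0.1564 K/W
  R_beech = L/(kA) = 0.0603/(0.181·36.6) = 0.009102 K/W
  R_conv,out = 1/(hA) = 1/(29.5·36.6) = 9.262×10^-4 K/W
ΣR = 0.009181 + 0.1564 + 0.009102 + 9.262×10^-4 = 0.1756 K/W
Q = ΔT/ΣR = (20.4 °C − -2.79 °C)/0.1756 = 132 W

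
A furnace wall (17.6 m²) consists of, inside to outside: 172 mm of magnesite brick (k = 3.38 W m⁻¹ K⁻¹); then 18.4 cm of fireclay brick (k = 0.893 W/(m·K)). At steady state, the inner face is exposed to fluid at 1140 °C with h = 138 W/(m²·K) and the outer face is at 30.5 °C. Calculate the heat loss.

Q = 73.9 kW

Resistance network (inner→outer):
  R_conv,in = 1/(hA) = 1/(138·17.6) = 4.117×10^-4 K/W
  R_magnesite brick = L/(kA) = 0.172/(3.38·17.6) = 0.002891 K/W
  R_fireclay brick = L/(kA) = 0.184/(0.893·17.6) = 0.01171 K/W
ΣR = 4.117×10^-4 + 0.002891 + 0.01171 = 0.01501 K/W
Q = ΔT/ΣR = (1140 °C − 30.5 °C)/0.01501 = 73900 W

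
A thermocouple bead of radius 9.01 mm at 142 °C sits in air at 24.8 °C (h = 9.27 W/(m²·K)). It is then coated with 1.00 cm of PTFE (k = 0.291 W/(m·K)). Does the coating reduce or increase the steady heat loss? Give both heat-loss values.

Critical radius for a sphere: r_cr = 2k/h = 0.0628 m = 6.28 cm.
Outer radius after coating: r₂ = 0.00901 + 0.0100 = 0.01901 m.
Since r₁ < r_cr and r₂ ≤ r_cr, the coating moves toward the maximum at r_cr — heat loss rises.
Bare: R = 1/(4πr₁²h) = 105.7 K/W; Q = 117.2/105.7 = 1.11 W.
Coated: R = R_cond + R_conv = 39.72 K/W; Q = 117.2/39.72 = 2.95 W.

increases: 1.11 → 2.95 W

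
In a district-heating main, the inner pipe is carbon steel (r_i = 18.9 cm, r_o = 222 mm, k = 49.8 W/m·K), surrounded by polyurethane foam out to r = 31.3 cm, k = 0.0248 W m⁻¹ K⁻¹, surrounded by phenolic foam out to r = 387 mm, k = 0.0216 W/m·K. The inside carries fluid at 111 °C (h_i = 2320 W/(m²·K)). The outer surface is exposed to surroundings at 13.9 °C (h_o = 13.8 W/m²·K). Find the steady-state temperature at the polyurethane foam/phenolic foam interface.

Resistance network (inner→outer):
  R'_conv,in = 1/(2πr h) = 1/(2π·0.189·2320) = 3.630×10^-4 m·K/W
  R'_carbon steel = ln(0.222/0.189)/(2πk) = 0.1609/(2π·49.8) = 5.143×10^-4 m·K/W
  R'_polyurethane foam = ln(0.313/0.222)/(2πk) = 0.3435/(2π·0.0248) = 2.205 m·K/W
  R'_phenolic foam = ln(0.387/0.313)/(2πk) = 0.2122/(2π·0.0216) = 1.564 m·K/W
  R'_conv,out = 1/(2πr h) = 1/(2π·0.387·13.8) = 0.02980 m·K/W
ΣR = 3.630×10^-4 + 5.143×10^-4 + 2.205 + 1.564 + 0.02980 = 3.800 m·K/W
Q' = ΔT/ΣR = (111 °C − 13.9 °C)/3.800 = 25.55 W/m
From the inner boundary to the polyurethane foam/phenolic foam interface, ΣR_partial = 2.206 m·K/W.
T_interface = T_in − Q'·ΣR_partial = 111 °C − (25.55)(2.206) = 54.6 °C

T = 54.6 °C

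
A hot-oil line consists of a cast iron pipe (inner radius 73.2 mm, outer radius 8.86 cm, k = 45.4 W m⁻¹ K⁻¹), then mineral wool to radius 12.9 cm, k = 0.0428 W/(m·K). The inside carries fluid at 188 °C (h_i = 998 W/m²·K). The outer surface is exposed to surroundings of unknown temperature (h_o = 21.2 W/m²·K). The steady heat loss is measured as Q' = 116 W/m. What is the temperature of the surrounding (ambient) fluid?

Series resistances:
  R'_conv,in = 1/(2πr h) = 1/(2π·0.0732·998) = 0.002179 m·K/W
  R'_cast iron = ln(0.0886/0.0732)/(2πk) = 0.1909/(2π·45.4) = 6.693×10^-4 m·K/W
  R'_mineral wool = ln(0.129/0.0886)/(2πk) = 0.3757/(2π·0.0428) = 1.397 m·K/W
  R'_conv,out = 1/(2πr h) = 1/(2π·0.129·21.2) = 0.05820 m·K/W
ΣR = 1.458 m·K/W
ΔT = Q'·ΣR = 116 × 1.458 = 169.1 K
Heat flows outward, so T_out = T_in − ΔT = 188 − 169.1 = 18.9 °C

T_out = 18.9 °C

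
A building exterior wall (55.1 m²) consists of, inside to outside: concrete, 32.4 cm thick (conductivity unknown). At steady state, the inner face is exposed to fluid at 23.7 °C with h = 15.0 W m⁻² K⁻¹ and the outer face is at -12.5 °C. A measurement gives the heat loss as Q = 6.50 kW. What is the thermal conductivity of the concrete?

ΣR = ΔT/Q = |23.7 − -12.5|/6500 = 0.005569 K/W
Known resistances:
  R_conv,in = 1/(hA) = 1/(15.0·55.1) = 0.001210 K/W
R_concrete = ΣR − ΣR_known = 0.005569 − 0.001210 = 0.004359 K/W
L/(kA) = 0.004359 ⇒ k = 0.324/(0.004359·55.1) = 1.35 W/m·K

k = 1.35 W/m·K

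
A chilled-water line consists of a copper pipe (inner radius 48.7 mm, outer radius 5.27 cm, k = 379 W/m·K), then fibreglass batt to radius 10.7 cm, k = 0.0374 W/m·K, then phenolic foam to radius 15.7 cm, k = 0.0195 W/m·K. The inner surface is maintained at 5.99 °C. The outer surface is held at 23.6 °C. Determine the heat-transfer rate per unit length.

Series thermal resistances, inner to outer:
  R'_copper = ln(0.0527/0.0487)/(2πk) = 0.07894/(2π·379) = 3.315×10^-5 m·K/W
  R'_fibreglass batt = ln(0.107/0.0527)/(2πk) = 0.7082/(2π·0.0374) = 3.014 m·K/W
  R'_phenolic foam = ln(0.157/0.107)/(2πk) = 0.3834/(2π·0.0195) = 3.129 m·K/W
ΣR = 3.315×10^-5 + 3.014 + 3.129 = 6.143 m·K/W
Q' = ΔT/ΣR = (5.99 °C − 23.6 °C)/6.143 = -2.87 W/m
(Negative Q' ⇒ heat flows inward; heat gain = 2.87 W/m.)

Q' = 2.87 W/m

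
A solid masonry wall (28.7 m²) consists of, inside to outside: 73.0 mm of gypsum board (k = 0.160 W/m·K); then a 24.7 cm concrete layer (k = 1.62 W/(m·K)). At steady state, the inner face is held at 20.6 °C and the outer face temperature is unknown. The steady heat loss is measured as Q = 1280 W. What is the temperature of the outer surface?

T_out = -6.55 °C

Series resistances:
  R_gypsum board = L/(kA) = 0.0730/(0.160·28.7) = 0.01590 K/W
  R_concrete = L/(kA) = 0.247/(1.62·28.7) = 0.005313 K/W
ΣR = 0.02121 K/W
ΔT = Q·ΣR = 1280 × 0.02121 = 27.15 K
Heat flows outward, so T_out = T_in − ΔT = 20.6 − 27.15 = -6.55 °C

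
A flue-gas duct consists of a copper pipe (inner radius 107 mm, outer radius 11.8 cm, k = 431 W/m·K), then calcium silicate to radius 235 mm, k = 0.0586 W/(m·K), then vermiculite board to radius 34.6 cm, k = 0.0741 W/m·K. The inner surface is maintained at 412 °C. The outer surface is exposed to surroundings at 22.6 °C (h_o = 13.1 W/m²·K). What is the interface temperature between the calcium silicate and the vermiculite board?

T = 146 °C

Series thermal resistances, inner to outer:
  R'_copper = ln(0.118/0.107)/(2πk) = 0.09786/(2π·431) = 3.614×10^-5 m·K/W
  R'_calcium silicate = ln(0.235/0.118)/(2πk) = 0.6889/(2π·0.0586) = 1.871 m·K/W
  R'_vermiculite board = ln(0.346/0.235)/(2πk) = 0.3869/(2π·0.0741) = 0.8309 m·K/W
  R'_conv,out = 1/(2πr h) = 1/(2π·0.346·13.1) = 0.03511 m·K/W
ΣR = 3.614×10^-5 + 1.871 + 0.8309 + 0.03511 = 2.737 m·K/W
Q' = ΔT/ΣR = (412 °C − 22.6 °C)/2.737 = 142.3 W/m
From the inner boundary to the calcium silicate/vermiculite board interface, ΣR_partial = 1.871 m·K/W.
T_interface = T_in − Q'·ΣR_partial = 412 °C − (142.3)(1.871) = 146 °C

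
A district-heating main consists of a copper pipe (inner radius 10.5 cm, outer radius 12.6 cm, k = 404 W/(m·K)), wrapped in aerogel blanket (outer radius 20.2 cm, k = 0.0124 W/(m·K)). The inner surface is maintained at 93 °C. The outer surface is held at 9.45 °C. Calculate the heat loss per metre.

Treat each layer as a resistance in series:
  R'_copper = ln(0.126/0.105)/(2πk) = 0.1823/(2π·404) = 7.183×10^-5 m·K/W
  R'_aerogel blanket = ln(0.202/0.126)/(2πk) = 0.4720/(2π·0.0124) = 6.058 m·K/W
ΣR = 7.183×10^-5 + 6.058 = 6.058 m·K/W
Q' = ΔT/ΣR = (93 °C − 9.45 °C)/6.058 = 13.8 W/m

Q' = 13.8 W/m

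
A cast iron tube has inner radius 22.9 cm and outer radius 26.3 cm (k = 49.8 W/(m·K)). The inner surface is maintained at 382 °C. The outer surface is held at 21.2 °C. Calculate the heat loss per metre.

Q' = 816 kW/m

Q' = 2πk·ΔT/ln(r₂/r₁) = 2π × 49.8 × 360.8 / ln(0.263/0.229) = 8.16×10^5 W/m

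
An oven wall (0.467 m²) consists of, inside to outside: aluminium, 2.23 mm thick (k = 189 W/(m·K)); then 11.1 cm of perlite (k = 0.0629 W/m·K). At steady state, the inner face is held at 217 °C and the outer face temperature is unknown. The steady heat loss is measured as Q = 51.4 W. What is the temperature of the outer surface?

Sum the resistances:
  R_aluminium = L/(kA) = 0.00223/(189·0.467) = 2.527×10^-5 K/W
  R_perlite = L/(kA) = 0.111/(0.0629·0.467) = 3.779 K/W
ΣR = 3.779 K/W
ΔT = Q·ΣR = 51.4 × 3.779 = 194.2 K
Heat flows outward, so T_out = T_in − ΔT = 217 − 194.2 = 22.8 °C

T_out = 22.8 °C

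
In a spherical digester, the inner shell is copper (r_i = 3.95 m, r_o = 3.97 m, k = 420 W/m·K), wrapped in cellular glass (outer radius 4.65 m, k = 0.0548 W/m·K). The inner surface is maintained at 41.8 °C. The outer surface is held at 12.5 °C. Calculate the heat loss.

Q = 548 W

Series thermal resistances, inner to outer:
  R_copper = (1/3.95 − 1/3.97)/(4πk) = 0.001275/(4π·420) = 2.416×10^-7 K/W
  R_cellular glass = (1/3.97 − 1/4.65)/(4πk) = 0.03684/(4π·0.0548) = 0.05349 K/W
ΣR = 2.416×10^-7 + 0.05349 = 0.05349 K/W
Q = ΔT/ΣR = (41.8 °C − 12.5 °C)/0.05349 = 548 W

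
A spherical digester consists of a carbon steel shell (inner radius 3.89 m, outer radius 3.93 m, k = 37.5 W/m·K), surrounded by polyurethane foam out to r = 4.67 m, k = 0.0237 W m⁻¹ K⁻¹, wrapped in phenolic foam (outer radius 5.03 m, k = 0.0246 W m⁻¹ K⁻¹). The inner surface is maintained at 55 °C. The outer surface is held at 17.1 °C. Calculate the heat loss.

Q = 205 W

Series thermal resistances, inner to outer:
  R_carbon steel = (1/3.89 − 1/3.93)/(4πk) = 0.002616/(4π·37.5) = 5.552×10^-6 K/W
  R_polyurethane foam = (1/3.93 − 1/4.67)/(4πk) = 0.04032/(4π·0.0237) = 0.1354 K/W
  R_phenolic foam = (1/4.67 − 1/5.03)/(4πk) = 0.01533/(4π·0.0246) = 0.04958 K/W
ΣR = 5.552×10^-6 + 0.1354 + 0.04958 = 0.1850 K/W
Q = ΔT/ΣR = (55 °C − 17.1 °C)/0.1850 = 205 W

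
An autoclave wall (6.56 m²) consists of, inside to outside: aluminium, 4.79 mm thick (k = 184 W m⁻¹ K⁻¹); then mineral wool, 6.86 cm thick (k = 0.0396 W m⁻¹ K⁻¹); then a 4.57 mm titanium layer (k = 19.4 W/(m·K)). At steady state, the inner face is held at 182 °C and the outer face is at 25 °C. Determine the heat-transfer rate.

Q = 594 W

Series thermal resistances, inner to outer:
  R_aluminium = L/(kA) = 0.00479/(184·6.56) = 3.968×10^-6 K/W
  R_mineral wool = L/(kA) = 0.0686/(0.0396·6.56) = 0.2641 K/W
  R_titanium = L/(kA) = 0.00457/(19.4·6.56) = 3.591×10^-5 K/W
ΣR = 3.968×10^-6 + 0.2641 + 3.591×10^-5 = 0.2641 K/W
Q = ΔT/ΣR = (182 °C − 25 °C)/0.2641 = 594 W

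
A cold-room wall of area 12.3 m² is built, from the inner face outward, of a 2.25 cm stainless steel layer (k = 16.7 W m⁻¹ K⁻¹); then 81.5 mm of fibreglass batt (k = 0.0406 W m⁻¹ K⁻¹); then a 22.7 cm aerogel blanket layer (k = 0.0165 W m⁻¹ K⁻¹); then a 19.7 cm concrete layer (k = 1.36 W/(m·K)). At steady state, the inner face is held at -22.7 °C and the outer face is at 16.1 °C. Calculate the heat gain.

Q = 30.0 W

Series thermal resistances, inner to outer:
  R_stainless steel = L/(kA) = 0.0225/(16.7·12.3) = 1.095×10^-4 K/W
  R_fibreglass batt = L/(kA) = 0.0815/(0.0406·12.3) = 0.1632 K/W
  R_aerogel blanket = L/(kA) = 0.227/(0.0165·12.3) = 1.119 K/W
  R_concrete = L/(kA) = 0.197/(1.36·12.3) = 0.01178 K/W
ΣR = 1.095×10^-4 + 0.1632 + 1.119 + 0.01178 = 1.294 K/W
Q = ΔT/ΣR = (-22.7 °C − 16.1 °C)/1.294 = -30.0 W
(Negative Q ⇒ heat flows inward; heat gain = 30.0 W.)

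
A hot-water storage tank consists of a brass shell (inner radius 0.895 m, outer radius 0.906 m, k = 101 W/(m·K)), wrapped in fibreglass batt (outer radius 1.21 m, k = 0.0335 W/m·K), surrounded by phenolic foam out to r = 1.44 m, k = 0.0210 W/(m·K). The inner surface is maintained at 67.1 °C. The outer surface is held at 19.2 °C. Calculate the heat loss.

Q = 41.3 W

Series thermal resistances, inner to outer:
  R_brass = (1/0.895 − 1/0.906)/(4πk) = 0.01357/(4π·101) = 1.069×10^-5 K/W
  R_fibreglass batt = (1/0.906 − 1/1.21)/(4πk) = 0.2773/(4π·0.0335) = 0.6587 K/W
  R_phenolic foam = (1/1.21 − 1/1.44)/(4πk) = 0.1320/(4π·0.0210) = 0.5002 K/W
ΣR = 1.069×10^-5 + 0.6587 + 0.5002 = 1.159 K/W
Q = ΔT/ΣR = (67.1 °C − 19.2 °C)/1.159 = 41.3 W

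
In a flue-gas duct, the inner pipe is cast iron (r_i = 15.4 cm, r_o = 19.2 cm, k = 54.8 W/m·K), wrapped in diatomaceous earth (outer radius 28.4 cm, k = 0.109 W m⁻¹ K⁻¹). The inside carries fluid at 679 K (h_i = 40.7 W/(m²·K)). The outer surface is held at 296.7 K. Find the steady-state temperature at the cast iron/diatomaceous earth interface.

T = 662 K

Resistance network (inner→outer):
  R'_conv,in = 1/(2πr h) = 1/(2π·0.154·40.7) = 0.02539 m·K/W
  R'_cast iron = ln(0.192/0.154)/(2πk) = 0.2205/(2π·54.8) = 6.405×10^-4 m·K/W
  R'_diatomaceous earth = ln(0.284/0.192)/(2πk) = 0.3915/(2π·0.109) = 0.5716 m·K/W
ΣR = 0.02539 + 6.405×10^-4 + 0.5716 = 0.5976 m·K/W
Q' = ΔT/ΣR = (679 K − 296.7 K)/0.5976 = 639.7 W/m
From the inner boundary to the cast iron/diatomaceous earth interface, ΣR_partial = 0.02603 m·K/W.
T_interface = T_in − Q'·ΣR_partial = 679 K − (639.7)(0.02603) = 662 K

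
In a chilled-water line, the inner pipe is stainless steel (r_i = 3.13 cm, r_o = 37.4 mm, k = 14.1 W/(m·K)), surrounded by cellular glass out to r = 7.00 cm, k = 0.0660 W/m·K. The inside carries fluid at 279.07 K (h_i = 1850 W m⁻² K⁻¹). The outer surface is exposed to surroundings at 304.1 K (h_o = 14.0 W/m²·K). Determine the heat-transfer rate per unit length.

Q' = 14.9 W/m

Resistance network (inner→outer):
  R'_conv,in = 1/(2πr h) = 1/(2π·0.0313·1850) = 0.002749 m·K/W
  R'_stainless steel = ln(0.0374/0.0313)/(2πk) = 0.1781/(2π·14.1) = 0.002010 m·K/W
  R'_cellular glass = ln(0.0700/0.0374)/(2πk) = 0.6268/(2π·0.0660) = 1.512 m·K/W
  R'_conv,out = 1/(2πr h) = 1/(2π·0.0700·14.0) = 0.1624 m·K/W
ΣR = 0.002749 + 0.002010 + 1.512 + 0.1624 = 1.679 m·K/W
Q' = ΔT/ΣR = (279.07 K − 304.1 K)/1.679 = -14.9 W/m
(Negative Q' ⇒ heat flows inward; heat gain = 14.9 W/m.)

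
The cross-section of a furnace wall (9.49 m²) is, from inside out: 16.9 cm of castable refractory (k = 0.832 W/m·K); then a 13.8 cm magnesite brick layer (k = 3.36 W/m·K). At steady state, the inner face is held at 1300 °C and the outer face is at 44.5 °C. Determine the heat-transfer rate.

Series thermal resistances, inner to outer:
  R_castable refractory = L/(kA) = 0.169/(0.832·9.49) = 0.02140 K/W
  R_magnesite brick = L/(kA) = 0.138/(3.36·9.49) = 0.004328 K/W
ΣR = 0.02140 + 0.004328 = 0.02573 K/W
Q = ΔT/ΣR = (1300 °C − 44.5 °C)/0.02573 = 48800 W

Q = 48.8 kW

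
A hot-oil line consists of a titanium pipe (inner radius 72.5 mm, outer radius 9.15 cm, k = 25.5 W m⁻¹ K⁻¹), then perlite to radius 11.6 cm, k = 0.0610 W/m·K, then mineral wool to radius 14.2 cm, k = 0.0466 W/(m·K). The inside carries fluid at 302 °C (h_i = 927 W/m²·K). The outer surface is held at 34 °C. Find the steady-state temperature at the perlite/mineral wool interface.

Treat each layer as a resistance in series:
  R'_conv,in = 1/(2πr h) = 1/(2π·0.0725·927) = 0.002368 m·K/W
  R'_titanium = ln(0.0915/0.0725)/(2πk) = 0.2328/(2π·25.5) = 0.001453 m·K/W
  R'_perlite = ln(0.116/0.0915)/(2πk) = 0.2373/(2π·0.0610) = 0.6190 m·K/W
  R'_mineral wool = ln(0.142/0.116)/(2πk) = 0.2022/(2π·0.0466) = 0.6907 m·K/W
ΣR = 0.002368 + 0.001453 + 0.6190 + 0.6907 = 1.314 m·K/W
Q' = ΔT/ΣR = (302 °C − 34 °C)/1.314 = 204.0 W/m
From the inner boundary to the perlite/mineral wool interface, ΣR_partial = 0.6228 m·K/W.
T_interface = T_in − Q'·ΣR_partial = 302 °C − (204.0)(0.6228) = 175 °C

T = 175 °C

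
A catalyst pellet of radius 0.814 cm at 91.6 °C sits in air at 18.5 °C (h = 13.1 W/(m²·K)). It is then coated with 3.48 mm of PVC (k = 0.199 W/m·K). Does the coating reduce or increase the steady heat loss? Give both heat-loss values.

Critical radius for a sphere: r_cr = 2k/h = 0.0304 m = 3.04 cm.
Outer radius after coating: r₂ = 0.00814 + 0.00348 = 0.01162 m.
Since r₁ < r_cr and r₂ ≤ r_cr, the coating moves toward the maximum at r_cr — heat loss rises.
Bare: R = 1/(4πr₁²h) = 91.68 K/W; Q = 73.1/91.68 = 0.797 W.
Coated: R = R_cond + R_conv = 59.70 K/W; Q = 73.1/59.70 = 1.22 W.

increases: 0.797 → 1.22 W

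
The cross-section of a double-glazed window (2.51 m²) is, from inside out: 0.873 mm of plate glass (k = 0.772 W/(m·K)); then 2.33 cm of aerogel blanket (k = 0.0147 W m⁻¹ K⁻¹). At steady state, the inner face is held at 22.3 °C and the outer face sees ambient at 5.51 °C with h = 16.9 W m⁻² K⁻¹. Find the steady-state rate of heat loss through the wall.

Resistance network (inner→outer):
  R_plate glass = L/(kA) = 8.73×10^-4/(0.772·2.51) = 4.505×10^-4 K/W
  R_aerogel blanket = L/(kA) = 0.0233/(0.0147·2.51) = 0.6315 K/W
  R_conv,out = 1/(hA) = 1/(16.9·2.51) = 0.02357 K/W
ΣR = 4.505×10^-4 + 0.6315 + 0.02357 = 0.6555 K/W
Q = ΔT/ΣR = (22.3 °C − 5.51 °C)/0.6555 = 25.6 W

Q = 25.6 W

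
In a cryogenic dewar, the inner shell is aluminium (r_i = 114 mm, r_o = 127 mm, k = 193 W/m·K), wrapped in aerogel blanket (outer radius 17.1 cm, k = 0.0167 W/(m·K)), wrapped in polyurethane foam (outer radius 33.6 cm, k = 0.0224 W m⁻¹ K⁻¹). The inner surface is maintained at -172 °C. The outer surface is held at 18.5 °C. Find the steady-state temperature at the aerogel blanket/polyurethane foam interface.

Treat each layer as a resistance in series:
  R_aluminium = (1/0.114 − 1/0.127)/(4πk) = 0.8979/(4π·193) = 3.702×10^-4 K/W
  R_aerogel blanket = (1/0.127 − 1/0.171)/(4πk) = 2.026/(4π·0.0167) = 9.654 K/W
  R_polyurethane foam = (1/0.171 − 1/0.336)/(4πk) = 2.872/(4π·0.0224) = 10.20 K/W
ΣR = 3.702×10^-4 + 9.654 + 10.20 = 19.85 K/W
Q = ΔT/ΣR = (-172 °C − 18.5 °C)/19.85 = -9.597 W
From the inner boundary to the aerogel blanket/polyurethane foam interface, ΣR_partial = 9.654 K/W.
T_interface = T_in − Q·ΣR_partial = -172 °C − (-9.597)(9.654) = -79.4 °C

T = -79.4 °C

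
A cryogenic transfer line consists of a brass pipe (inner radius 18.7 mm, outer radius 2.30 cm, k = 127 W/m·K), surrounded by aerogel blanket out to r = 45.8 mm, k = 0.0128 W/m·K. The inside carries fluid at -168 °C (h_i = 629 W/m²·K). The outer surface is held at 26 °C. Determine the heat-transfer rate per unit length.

Q' = 22.6 W/m

Resistance network (inner→outer):
  R'_conv,in = 1/(2πr h) = 1/(2π·0.0187·629) = 0.01353 m·K/W
  R'_brass = ln(0.0230/0.0187)/(2πk) = 0.2070/(2π·127) = 2.594×10^-4 m·K/W
  R'_aerogel blanket = ln(0.0458/0.0230)/(2πk) = 0.6888/(2π·0.0128) = 8.564 m·K/W
ΣR = 0.01353 + 2.594×10^-4 + 8.564 = 8.578 m·K/W
Q' = ΔT/ΣR = (-168 °C − 26 °C)/8.578 = -22.6 W/m
(Negative Q' ⇒ heat flows inward; heat gain = 22.6 W/m.)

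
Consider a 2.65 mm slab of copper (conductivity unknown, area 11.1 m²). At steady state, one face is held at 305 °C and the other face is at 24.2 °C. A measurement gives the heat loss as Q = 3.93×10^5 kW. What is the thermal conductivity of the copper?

ΣR = ΔT/Q = |305 − 24.2|/3.93×10^8 = 7.145×10^-7 K/W
L/(kA) = 7.145×10^-7 ⇒ k = 0.00265/(7.145×10^-7·11.1) = 334 W/m·K

k = 334 W/m·K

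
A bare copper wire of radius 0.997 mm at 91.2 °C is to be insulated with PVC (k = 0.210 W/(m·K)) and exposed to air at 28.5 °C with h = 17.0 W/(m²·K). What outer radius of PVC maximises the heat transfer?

For a cylinder, r_cr = k_ins/h = 0.210/17.0 = 0.0124 m = 1.24 cm

r_cr = 1.24 cm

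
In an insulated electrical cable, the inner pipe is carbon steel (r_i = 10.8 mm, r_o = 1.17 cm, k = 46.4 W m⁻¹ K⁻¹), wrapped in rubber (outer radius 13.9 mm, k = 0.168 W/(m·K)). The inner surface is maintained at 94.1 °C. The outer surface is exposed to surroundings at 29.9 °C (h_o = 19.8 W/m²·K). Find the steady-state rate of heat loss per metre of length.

Series thermal resistances, inner to outer:
  R'_carbon steel = ln(0.0117/0.0108)/(2πk) = 0.08004/(2π·46.4) = 2.746×10^-4 m·K/W
  R'_rubber = ln(0.0139/0.0117)/(2πk) = 0.1723/(2π·0.168) = 0.1632 m·K/W
  R'_conv,out = 1/(2πr h) = 1/(2π·0.0139·19.8) = 0.5783 m·K/W
ΣR = 2.746×10^-4 + 0.1632 + 0.5783 = 0.7418 m·K/W
Q' = ΔT/ΣR = (94.1 °C − 29.9 °C)/0.7418 = 86.5 W/m

Q' = 86.5 W/m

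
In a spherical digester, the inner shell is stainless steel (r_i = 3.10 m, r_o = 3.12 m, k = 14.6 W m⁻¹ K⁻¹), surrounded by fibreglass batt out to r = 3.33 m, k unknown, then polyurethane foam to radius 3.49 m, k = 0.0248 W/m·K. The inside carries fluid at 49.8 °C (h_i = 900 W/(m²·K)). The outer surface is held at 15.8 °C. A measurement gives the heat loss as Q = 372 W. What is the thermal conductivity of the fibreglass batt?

ΣR = ΔT/Q = |49.8 − 15.8|/372 = 0.09140 K/W
Known resistances:
  R_conv,in = 1/(4πr²h) = 1/(4π·3.10²·900) = 9.201×10^-6 K/W
  R_stainless steel = (1/3.10 − 1/3.12)/(4πk) = 0.002068/(4π·14.6) = 1.127×10^-5 K/W
  R_polyurethane foam = (1/3.33 − 1/3.49)/(4πk) = 0.01377/(4π·0.0248) = 0.04418 K/W
R_fibreglass batt = ΣR − ΣR_known = 0.09140 − 0.04420 = 0.04720 K/W
(1/r₁−1/r₂)/(4πk) = 0.04720 ⇒ k = 0.02021/(4π·0.04720) = 0.0341 W/m·K

k = 0.0341 W/m·K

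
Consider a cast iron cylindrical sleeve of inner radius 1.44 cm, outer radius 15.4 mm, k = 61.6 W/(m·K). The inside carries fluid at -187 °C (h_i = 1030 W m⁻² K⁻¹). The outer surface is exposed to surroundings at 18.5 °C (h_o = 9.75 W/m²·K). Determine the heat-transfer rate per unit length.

Q' = 192 W/m

Treat each layer as a resistance in series:
  R'_conv,in = 1/(2πr h) = 1/(2π·0.0144·1030) = 0.01073 m·K/W
  R'_cast iron = ln(0.0154/0.0144)/(2πk) = 0.06714/(2π·61.6) = 1.735×10^-4 m·K/W
  R'_conv,out = 1/(2πr h) = 1/(2π·0.0154·9.75) = 1.060 m·K/W
ΣR = 0.01073 + 1.735×10^-4 + 1.060 = 1.071 m·K/W
Q' = ΔT/ΣR = (-187 °C − 18.5 °C)/1.071 = -192 W/m
(Negative Q' ⇒ heat flows inward; heat gain = 192 W/m.)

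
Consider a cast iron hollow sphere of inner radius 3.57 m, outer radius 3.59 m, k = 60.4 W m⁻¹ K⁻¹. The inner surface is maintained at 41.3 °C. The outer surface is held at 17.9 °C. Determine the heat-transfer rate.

Q = 4πk·ΔT/(1/r₁ − 1/r₂) = 4π × 60.4 × 23.4 / (1/3.57 − 1/3.59) = 1.14×10^7 W

Q = 1.14×10^7 W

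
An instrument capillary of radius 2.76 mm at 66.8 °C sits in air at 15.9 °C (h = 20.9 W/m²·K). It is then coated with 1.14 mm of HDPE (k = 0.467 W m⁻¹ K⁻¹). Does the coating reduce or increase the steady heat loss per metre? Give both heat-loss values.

increases: 18.4 → 24.6 W/m

Critical radius for a cylinder: r_cr = k/h = 0.0223 m = 2.23 cm.
Outer radius after coating: r₂ = 0.00276 + 0.00114 = 0.00390 m.
Since r₁ < r_cr and r₂ ≤ r_cr, the coating moves toward the maximum at r_cr — heat loss rises.
Bare: R = 1/(2πr₁h) = 2.759 m·K/W; Q = 50.9/2.759 = 18.4 W/m.
Coated: R = R_cond + R_conv = 2.070 m·K/W; Q = 50.9/2.070 = 24.6 W/m.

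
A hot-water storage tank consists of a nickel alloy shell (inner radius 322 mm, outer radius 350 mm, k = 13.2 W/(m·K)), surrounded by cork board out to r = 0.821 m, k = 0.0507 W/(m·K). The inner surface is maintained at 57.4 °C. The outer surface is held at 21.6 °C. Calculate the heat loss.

Q = 13.9 W

Treat each layer as a resistance in series:
  R_nickel alloy = (1/0.322 − 1/0.350)/(4πk) = 0.2484/(4π·13.2) = 0.001498 K/W
  R_cork board = (1/0.350 − 1/0.821)/(4πk) = 1.639/(4π·0.0507) = 2.573 K/W
ΣR = 0.001498 + 2.573 = 2.574 K/W
Q = ΔT/ΣR = (57.4 °C − 21.6 °C)/2.574 = 13.9 W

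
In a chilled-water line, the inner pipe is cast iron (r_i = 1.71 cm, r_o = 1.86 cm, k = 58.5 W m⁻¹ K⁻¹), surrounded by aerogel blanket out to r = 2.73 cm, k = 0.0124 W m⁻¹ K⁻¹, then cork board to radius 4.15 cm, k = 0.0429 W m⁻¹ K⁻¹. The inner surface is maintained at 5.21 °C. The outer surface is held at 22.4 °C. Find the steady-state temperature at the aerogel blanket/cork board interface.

Treat each layer as a resistance in series:
  R'_cast iron = ln(0.0186/0.0171)/(2πk) = 0.08408/(2π·58.5) = 2.288×10^-4 m·K/W
  R'_aerogel blanket = ln(0.0273/0.0186)/(2πk) = 0.3837/(2π·0.0124) = 4.925 m·K/W
  R'_cork board = ln(0.0415/0.0273)/(2πk) = 0.4188/(2π·0.0429) = 1.554 m·K/W
ΣR = 2.288×10^-4 + 4.925 + 1.554 = 6.479 m·K/W
Q' = ΔT/ΣR = (5.21 °C − 22.4 °C)/6.479 = -2.653 W/m
From the inner boundary to the aerogel blanket/cork board interface, ΣR_partial = 4.925 m·K/W.
T_interface = T_in − Q'·ΣR_partial = 5.21 °C − (-2.653)(4.925) = 18.3 °C

T = 18.3 °C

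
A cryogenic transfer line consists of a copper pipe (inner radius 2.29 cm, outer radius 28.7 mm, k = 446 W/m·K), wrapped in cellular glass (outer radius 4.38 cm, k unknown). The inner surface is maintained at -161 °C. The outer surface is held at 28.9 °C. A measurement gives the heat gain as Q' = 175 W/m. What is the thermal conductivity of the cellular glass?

ΣR = ΔT/Q' = |-161 − 28.9|/175 = 1.085 m·K/W
Known resistances:
  R'_copper = ln(0.0287/0.0229)/(2πk) = 0.2258/(2π·446) = 8.056×10^-5 m·K/W
R_cellular glass = ΣR − ΣR_known = 1.085 − 8.056×10^-5 = 1.085 m·K/W
ln(r₂/r₁)/(2πk) = 1.085 ⇒ k = 0.4227/(2π·1.085) = 0.0620 W/m·K

k = 0.0620 W/m·K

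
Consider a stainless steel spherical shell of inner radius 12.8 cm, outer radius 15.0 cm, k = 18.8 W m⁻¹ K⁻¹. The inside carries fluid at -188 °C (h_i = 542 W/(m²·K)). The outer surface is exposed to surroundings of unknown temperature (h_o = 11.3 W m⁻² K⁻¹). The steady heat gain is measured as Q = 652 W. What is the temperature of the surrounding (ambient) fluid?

Sum the resistances:
  R_conv,in = 1/(4πr²h) = 1/(4π·0.128²·542) = 0.008961 K/W
  R_stainless steel = (1/0.128 − 1/0.150)/(4πk) = 1.146/(4π·18.8) = 0.004850 K/W
  R_conv,out = 1/(4πr²h) = 1/(4π·0.150²·11.3) = 0.3130 K/W
ΣR = 0.3268 K/W
ΔT = Q·ΣR = 652 × 0.3268 = 213.1 K
Heat flows inward, so T_out = T_in + ΔT = -188 + 213.1 = 25.1 °C

T_out = 25.1 °C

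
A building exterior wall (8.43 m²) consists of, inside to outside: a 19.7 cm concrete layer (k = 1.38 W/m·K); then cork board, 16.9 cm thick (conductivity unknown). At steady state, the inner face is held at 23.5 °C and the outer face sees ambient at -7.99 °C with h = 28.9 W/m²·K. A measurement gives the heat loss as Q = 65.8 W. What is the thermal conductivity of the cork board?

ΣR = ΔT/Q = |23.5 − -7.99|/65.8 = 0.4786 K/W
Known resistances:
  R_concrete = L/(kA) = 0.197/(1.38·8.43) = 0.01693 K/W
  R_conv,out = 1/(hA) = 1/(28.9·8.43) = 0.004105 K/W
R_cork board = ΣR − ΣR_known = 0.4786 − 0.02104 = 0.4576 K/W
L/(kA) = 0.4576 ⇒ k = 0.169/(0.4576·8.43) = 0.0438 W/m·K

k = 0.0438 W/m·K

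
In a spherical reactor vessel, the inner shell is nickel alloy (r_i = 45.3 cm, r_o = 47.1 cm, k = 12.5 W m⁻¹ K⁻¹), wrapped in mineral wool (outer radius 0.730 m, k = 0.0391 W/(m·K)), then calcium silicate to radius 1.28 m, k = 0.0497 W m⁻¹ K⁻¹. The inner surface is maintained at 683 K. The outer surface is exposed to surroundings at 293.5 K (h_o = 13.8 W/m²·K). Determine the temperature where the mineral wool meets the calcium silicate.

Series thermal resistances, inner to outer:
  R_nickel alloy = (1/0.453 − 1/0.471)/(4πk) = 0.08436/(4π·12.5) = 5.371×10^-4 K/W
  R_mineral wool = (1/0.471 − 1/0.730)/(4πk) = 0.7533/(4π·0.0391) = 1.533 K/W
  R_calcium silicate = (1/0.730 − 1/1.28)/(4πk) = 0.5886/(4π·0.0497) = 0.9425 K/W
  R_conv,out = 1/(4πr²h) = 1/(4π·1.28²·13.8) = 0.003520 K/W
ΣR = 5.371×10^-4 + 1.533 + 0.9425 + 0.003520 = 2.480 K/W
Q = ΔT/ΣR = (683 K − 293.5 K)/2.480 = 157.1 W
From the inner boundary to the mineral wool/calcium silicate interface, ΣR_partial = 1.534 K/W.
T_interface = T_in − Q·ΣR_partial = 683 K − (157.1)(1.534) = 442 K

T = 442 K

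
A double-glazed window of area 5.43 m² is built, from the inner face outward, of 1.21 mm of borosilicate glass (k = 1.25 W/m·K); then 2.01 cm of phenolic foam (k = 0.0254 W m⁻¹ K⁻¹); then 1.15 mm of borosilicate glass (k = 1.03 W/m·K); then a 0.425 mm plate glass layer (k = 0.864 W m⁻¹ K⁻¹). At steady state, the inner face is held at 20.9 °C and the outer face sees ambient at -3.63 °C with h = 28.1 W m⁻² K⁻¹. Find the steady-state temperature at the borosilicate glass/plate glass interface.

T = -2.56 °C

Series thermal resistances, inner to outer:
  R_borosilicate glass = L/(kA) = 0.00121/(1.25·5.43) = 1.783×10^-4 K/W
  R_phenolic foam = L/(kA) = 0.0201/(0.0254·5.43) = 0.1457 K/W
  R_borosilicate glass = L/(kA) = 0.00115/(1.03·5.43) = 2.056×10^-4 K/W
  R_plate glass = L/(kA) = 4.25×10^-4/(0.864·5.43) = 9.059×10^-5 K/W
  R_conv,out = 1/(hA) = 1/(28.1·5.43) = 0.006554 K/W
ΣR = 1.783×10^-4 + 0.1457 + 2.056×10^-4 + 9.059×10^-5 + 0.006554 = 0.1527 K/W
Q = ΔT/ΣR = (20.9 °C − -3.63 °C)/0.1527 = 160.6 W
From the inner boundary to the borosilicate glass/plate glass interface, ΣR_partial = 0.1461 K/W.
T_interface = T_in − Q·ΣR_partial = 20.9 °C − (160.6)(0.1461) = -2.56 °C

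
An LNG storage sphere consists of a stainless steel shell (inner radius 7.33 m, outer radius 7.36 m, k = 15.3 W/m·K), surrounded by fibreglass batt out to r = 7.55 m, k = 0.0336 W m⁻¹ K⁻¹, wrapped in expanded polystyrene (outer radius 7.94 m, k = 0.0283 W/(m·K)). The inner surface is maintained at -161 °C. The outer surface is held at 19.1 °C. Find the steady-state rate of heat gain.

Series thermal resistances, inner to outer:
  R_stainless steel = (1/7.33 − 1/7.36)/(4πk) = 5.561×10^-4/(4π·15.3) = 2.892×10^-6 K/W
  R_fibreglass batt = (1/7.36 − 1/7.55)/(4πk) = 0.003419/(4π·0.0336) = 0.008098 K/W
  R_expanded polystyrene = (1/7.55 − 1/7.94)/(4πk) = 0.006506/(4π·0.0283) = 0.01829 K/W
ΣR = 2.892×10^-6 + 0.008098 + 0.01829 = 0.02639 K/W
Q = ΔT/ΣR = (-161 °C − 19.1 °C)/0.02639 = -6820 W
(Negative Q ⇒ heat flows inward; heat gain = 6820 W.)

Q = 6820 W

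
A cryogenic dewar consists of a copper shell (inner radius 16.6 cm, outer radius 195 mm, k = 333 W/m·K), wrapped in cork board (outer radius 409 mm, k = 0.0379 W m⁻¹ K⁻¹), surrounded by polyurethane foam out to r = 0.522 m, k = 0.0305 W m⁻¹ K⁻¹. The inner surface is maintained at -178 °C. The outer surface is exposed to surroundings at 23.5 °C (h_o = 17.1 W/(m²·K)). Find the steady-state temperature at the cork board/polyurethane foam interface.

Resistance network (inner→outer):
  R_copper = (1/0.166 − 1/0.195)/(4πk) = 0.8959/(4π·333) = 2.141×10^-4 K/W
  R_cork board = (1/0.195 − 1/0.409)/(4πk) = 2.683/(4π·0.0379) = 5.634 K/W
  R_polyurethane foam = (1/0.409 − 1/0.522)/(4πk) = 0.5293/(4π·0.0305) = 1.381 K/W
  R_conv,out = 1/(4πr²h) = 1/(4π·0.522²·17.1) = 0.01708 K/W
ΣR = 2.141×10^-4 + 5.634 + 1.381 + 0.01708 = 7.032 K/W
Q = ΔT/ΣR = (-178 °C − 23.5 °C)/7.032 = -28.65 W
From the inner boundary to the cork board/polyurethane foam interface, ΣR_partial = 5.634 K/W.
T_interface = T_in − Q·ΣR_partial = -178 °C − (-28.65)(5.634) = -16.6 °C

T = -16.6 °C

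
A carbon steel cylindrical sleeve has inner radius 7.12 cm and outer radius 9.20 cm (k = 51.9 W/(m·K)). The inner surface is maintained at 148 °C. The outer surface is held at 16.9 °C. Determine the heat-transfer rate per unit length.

Q' = 2πk·ΔT/ln(r₂/r₁) = 2π × 51.9 × 131.1 / ln(0.0920/0.0712) = 1.67×10^5 W/m

Q' = 167 kW/m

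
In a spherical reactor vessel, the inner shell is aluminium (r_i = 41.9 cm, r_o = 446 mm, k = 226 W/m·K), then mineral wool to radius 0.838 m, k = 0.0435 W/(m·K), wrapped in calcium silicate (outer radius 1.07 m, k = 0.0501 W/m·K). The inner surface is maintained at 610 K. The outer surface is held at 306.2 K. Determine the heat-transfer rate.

Resistance network (inner→outer):
  R_aluminium = (1/0.419 − 1/0.446)/(4πk) = 0.1445/(4π·226) = 5.087×10^-5 K/W
  R_mineral wool = (1/0.446 − 1/0.838)/(4πk) = 1.049/(4π·0.0435) = 1.919 K/W
  R_calcium silicate = (1/0.838 − 1/1.07)/(4πk) = 0.2587/(4π·0.0501) = 0.4110 K/W
ΣR = 5.087×10^-5 + 1.919 + 0.4110 = 2.330 K/W
Q = ΔT/ΣR = (610 K − 306.2 K)/2.330 = 130 W

Q = 130 W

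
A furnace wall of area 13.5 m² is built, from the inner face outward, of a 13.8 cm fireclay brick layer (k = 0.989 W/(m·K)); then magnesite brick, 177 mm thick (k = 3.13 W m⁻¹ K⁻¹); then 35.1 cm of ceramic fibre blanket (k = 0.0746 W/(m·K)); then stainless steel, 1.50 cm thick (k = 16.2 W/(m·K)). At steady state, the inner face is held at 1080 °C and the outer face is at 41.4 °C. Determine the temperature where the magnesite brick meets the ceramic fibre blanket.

T = 1038 °C

Treat each layer as a resistance in series:
  R_fireclay brick = L/(kA) = 0.138/(0.989·13.5) = 0.01034 K/W
  R_magnesite brick = L/(kA) = 0.177/(3.13·13.5) = 0.004189 K/W
  R_ceramic fibre blanket = L/(kA) = 0.351/(0.0746·13.5) = 0.3485 K/W
  R_stainless steel = L/(kA) = 0.0150/(16.2·13.5) = 6.859×10^-5 K/W
ΣR = 0.01034 + 0.004189 + 0.3485 + 6.859×10^-5 = 0.3631 K/W
Q = ΔT/ΣR = (1080 °C − 41.4 °C)/0.3631 = 2860 W
From the inner boundary to the magnesite brick/ceramic fibre blanket interface, ΣR_partial = 0.01453 K/W.
T_interface = T_in − Q·ΣR_partial = 1080 °C − (2860)(0.01453) = 1038 °C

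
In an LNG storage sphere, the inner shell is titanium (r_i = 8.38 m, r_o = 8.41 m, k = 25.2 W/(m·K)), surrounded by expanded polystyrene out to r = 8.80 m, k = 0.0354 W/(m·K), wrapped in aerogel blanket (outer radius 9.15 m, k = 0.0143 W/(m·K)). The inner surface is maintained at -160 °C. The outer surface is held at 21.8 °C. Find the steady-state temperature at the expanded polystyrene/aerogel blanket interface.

Resistance network (inner→outer):
  R_titanium = (1/8.38 − 1/8.41)/(4πk) = 4.257×10^-4/(4π·25.2) = 1.344×10^-6 K/W
  R_expanded polystyrene = (1/8.41 − 1/8.80)/(4πk) = 0.005270/(4π·0.0354) = 0.01185 K/W
  R_aerogel blanket = (1/8.80 − 1/9.15)/(4πk) = 0.004347/(4π·0.0143) = 0.02419 K/W
ΣR = 1.344×10^-6 + 0.01185 + 0.02419 = 0.03604 K/W
Q = ΔT/ΣR = (-160 °C − 21.8 °C)/0.03604 = -5044 W
From the inner boundary to the expanded polystyrene/aerogel blanket interface, ΣR_partial = 0.01185 K/W.
T_interface = T_in − Q·ΣR_partial = -160 °C − (-5044)(0.01185) = -100 °C

T = -100 °C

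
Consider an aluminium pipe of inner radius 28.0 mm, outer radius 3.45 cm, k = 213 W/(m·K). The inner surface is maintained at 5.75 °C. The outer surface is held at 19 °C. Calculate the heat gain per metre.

Q' = 84900 W/m

Q' = 2πk·ΔT/ln(r₂/r₁) = 2π × 213 × 13.25 / ln(0.0345/0.0280) = 84900 W/m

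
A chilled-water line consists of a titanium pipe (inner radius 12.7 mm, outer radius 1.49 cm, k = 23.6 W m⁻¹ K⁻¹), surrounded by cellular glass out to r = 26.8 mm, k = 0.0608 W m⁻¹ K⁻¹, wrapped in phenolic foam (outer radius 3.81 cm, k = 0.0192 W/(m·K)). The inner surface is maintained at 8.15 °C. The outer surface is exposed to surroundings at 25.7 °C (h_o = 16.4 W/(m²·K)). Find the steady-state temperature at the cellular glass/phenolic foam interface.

Series thermal resistances, inner to outer:
  R'_titanium = ln(0.0149/0.0127)/(2πk) = 0.1598/(2π·23.6) = 0.001077 m·K/W
  R'_cellular glass = ln(0.0268/0.0149)/(2πk) = 0.5870/(2π·0.0608) = 1.537 m·K/W
  R'_phenolic foam = ln(0.0381/0.0268)/(2πk) = 0.3518/(2π·0.0192) = 2.916 m·K/W
  R'_conv,out = 1/(2πr h) = 1/(2π·0.0381·16.4) = 0.2547 m·K/W
ΣR = 0.001077 + 1.537 + 2.916 + 0.2547 = 4.709 m·K/W
Q' = ΔT/ΣR = (8.15 °C − 25.7 °C)/4.709 = -3.727 W/m
From the inner boundary to the cellular glass/phenolic foam interface, ΣR_partial = 1.538 m·K/W.
T_interface = T_in − Q'·ΣR_partial = 8.15 °C − (-3.727)(1.538) = 13.9 °C

T = 13.9 °C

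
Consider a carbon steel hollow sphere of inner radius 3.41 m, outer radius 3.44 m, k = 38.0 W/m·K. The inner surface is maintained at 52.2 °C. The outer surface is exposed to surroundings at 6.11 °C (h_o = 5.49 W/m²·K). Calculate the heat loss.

Q = 37.5 kW

Resistance network (inner→outer):
  R_carbon steel = (1/3.41 − 1/3.44)/(4πk) = 0.002557/(4π·38.0) = 5.356×10^-6 K/W
  R_conv,out = 1/(4πr²h) = 1/(4π·3.44²·5.49) = 0.001225 K/W
ΣR = 5.356×10^-6 + 0.001225 = 0.001230 K/W
Q = ΔT/ΣR = (52.2 °C − 6.11 °C)/0.001230 = 37500 W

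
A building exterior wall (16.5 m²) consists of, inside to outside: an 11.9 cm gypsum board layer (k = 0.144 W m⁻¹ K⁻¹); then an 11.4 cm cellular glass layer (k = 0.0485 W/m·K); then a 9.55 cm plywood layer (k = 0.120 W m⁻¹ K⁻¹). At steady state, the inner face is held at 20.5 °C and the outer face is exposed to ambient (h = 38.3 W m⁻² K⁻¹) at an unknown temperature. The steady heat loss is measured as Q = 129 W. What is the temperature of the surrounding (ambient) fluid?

T_out = -10.8 °C

Sum the resistances:
  R_gypsum board = L/(kA) = 0.119/(0.144·16.5) = 0.05008 K/W
  R_cellular glass = L/(kA) = 0.114/(0.0485·16.5) = 0.1425 K/W
  R_plywood = L/(kA) = 0.0955/(0.120·16.5) = 0.04823 K/W
  R_conv,out = 1/(hA) = 1/(38.3·16.5) = 0.001582 K/W
ΣR = 0.2424 K/W
ΔT = Q·ΣR = 129 × 0.2424 = 31.27 K
Heat flows outward, so T_out = T_in − ΔT = 20.5 − 31.27 = -10.8 °C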